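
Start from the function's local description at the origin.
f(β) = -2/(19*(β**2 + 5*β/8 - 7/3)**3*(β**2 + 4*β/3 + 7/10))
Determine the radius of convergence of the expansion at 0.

Denominator factor (β**2 + 4*β/3 + 7/10): discriminant -46/45, complex-conjugate roots (-2/3) + ((1/30)*sqrt(230))*i and (-2/3) - ((1/30)*sqrt(230))*i; poles of order 1, moduli (1/10)*sqrt(70) and (1/10)*sqrt(70).
Denominator factor (β**2 + 5*β/8 - 7/3)^3: discriminant 1867/192, real irrational roots -5/16 + (1/48)*sqrt(5601) and -5/16 - (1/48)*sqrt(5601); poles of order 3, moduli -5/16 + (1/48)*sqrt(5601) and 5/16 + (1/48)*sqrt(5601).
The radius of convergence is the smallest modulus among the singular points: (1/10)*sqrt(70).

The radius of convergence is (1/10)*sqrt(70).


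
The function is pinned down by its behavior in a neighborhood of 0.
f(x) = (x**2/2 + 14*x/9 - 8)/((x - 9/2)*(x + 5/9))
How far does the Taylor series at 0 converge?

The radius of convergence is 5/9.

Denominator factor (x - 9/2): pole of order 1 at 9/2, modulus 9/2.
Denominator factor (x + 5/9): pole of order 1 at -5/9, modulus 5/9.
The radius of convergence is the smallest modulus among the singular points: 5/9.


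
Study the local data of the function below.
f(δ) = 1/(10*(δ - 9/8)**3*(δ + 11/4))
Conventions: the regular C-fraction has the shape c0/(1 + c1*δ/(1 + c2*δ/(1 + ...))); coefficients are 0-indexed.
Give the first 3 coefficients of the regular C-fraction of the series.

The regular C-fraction coefficients are [-1024/40095, -76/33, 104/171].

Taylor coefficients (expand at 0): a_0 = -1024/40095, a_1 = -77824/1323135, a_2 = -13058048/130990365.
c0 = a_0 = -1024/40095. Peel one level at a time: if S = 1 + c*δ/S' with S'(0) = 1, then c is the δ-coefficient of S and S' = c*δ/(S - 1).
S_1 = c0/f = 1 + (-76/33)*δ + (416/297)*δ^2 + ...; c1 = -76/33.
S_2 = c1*δ/(S_1 - 1) = 1 + (104/171)*δ + ...; c2 = 104/171.


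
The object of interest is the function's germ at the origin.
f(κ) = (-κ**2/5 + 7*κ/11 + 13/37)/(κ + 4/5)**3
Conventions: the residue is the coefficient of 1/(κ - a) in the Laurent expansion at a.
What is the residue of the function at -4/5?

At the order-3 pole -4/5 set g(κ) = (κ - (-4/5))^3*f(κ) = -κ**2/5 + 7*κ/11 + 13/37.
Order-3 pole: residue = g''(a)/2; g''(-4/5) = -2/5, so the residue is -1/5.

The residue is -1/5.


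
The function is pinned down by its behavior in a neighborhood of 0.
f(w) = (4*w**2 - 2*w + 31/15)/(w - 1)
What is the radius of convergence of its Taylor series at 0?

Denominator factor (w - 1): pole of order 1 at 1, modulus 1.
The radius of convergence is the smallest modulus among the singular points: 1.

The radius of convergence is 1.


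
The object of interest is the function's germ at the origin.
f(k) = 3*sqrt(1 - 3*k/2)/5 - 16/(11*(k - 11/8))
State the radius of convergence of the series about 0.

Denominator factor (k - 11/8): pole of order 1 at 11/8, modulus 11/8.
Branch term (3/5)*sqrt(1 - k/(2/3)): its argument vanishes at k = 2/3, a square-root branch point, modulus 2/3.
The radius of convergence is the smallest modulus among the singular points: 2/3.

The radius of convergence is 2/3.


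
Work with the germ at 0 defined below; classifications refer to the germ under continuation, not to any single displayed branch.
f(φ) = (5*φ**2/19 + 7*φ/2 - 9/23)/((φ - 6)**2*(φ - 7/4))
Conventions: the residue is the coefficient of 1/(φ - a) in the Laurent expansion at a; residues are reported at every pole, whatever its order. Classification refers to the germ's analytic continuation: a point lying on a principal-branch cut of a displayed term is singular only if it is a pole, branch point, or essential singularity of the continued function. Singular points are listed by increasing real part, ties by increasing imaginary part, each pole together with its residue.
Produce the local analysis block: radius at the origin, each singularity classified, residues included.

Denominator factor (φ - 6)^2: pole of order 2 at 6, modulus 6.
Denominator factor (φ - 7/4): pole of order 1 at 7/4, modulus 7/4.
The radius of convergence is the smallest modulus among the singular points: 7/4.
At the order-1 pole 7/4 set g(φ) = (φ - (7/4))*f(φ) = (5*φ**2/19 + 7*φ/2 - 9/23)/(φ - 6)**2.
Simple pole: residue = g(a) at a = 7/4, which is 45725/126293.
At the order-2 pole 6 set g(φ) = (φ - (6))^2*f(φ) = (5*φ**2/19 + 7*φ/2 - 9/23)/(φ - 7/4).
Order-2 pole: residue = g'(a); g'(6) = -12490/126293, so the residue is -12490/126293.
List the singular points by increasing real part (a conjugate pair: the negative imaginary part first).

Radius of convergence at 0: 7/4.
At 7/4: a pole of order 1; residue 45725/126293.
At 6: a pole of order 2; residue -12490/126293.


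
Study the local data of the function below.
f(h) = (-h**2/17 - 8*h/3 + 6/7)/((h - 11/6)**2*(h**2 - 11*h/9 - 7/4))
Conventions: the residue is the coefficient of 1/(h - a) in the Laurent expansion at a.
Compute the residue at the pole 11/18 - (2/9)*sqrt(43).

The factor h**2 - 11*h/9 - 7/4 splits as (h - a)(h - a') with a = 11/18 - (2/9)*sqrt(43), a' = 11/18 + (2/9)*sqrt(43). At the order-1 pole a set g(h) = (h - a)*f(h) = [(-h**2/17 - 8*h/3 + 6/7)/(h - 11/6)**2] / (h - a').
Simple pole: residue = g(a) at a = 11/18 - (2/9)*sqrt(43), which is -2108655/137564 + (54779859/23661008)*sqrt(43).

The residue is -2108655/137564 + (54779859/23661008)*sqrt(43).


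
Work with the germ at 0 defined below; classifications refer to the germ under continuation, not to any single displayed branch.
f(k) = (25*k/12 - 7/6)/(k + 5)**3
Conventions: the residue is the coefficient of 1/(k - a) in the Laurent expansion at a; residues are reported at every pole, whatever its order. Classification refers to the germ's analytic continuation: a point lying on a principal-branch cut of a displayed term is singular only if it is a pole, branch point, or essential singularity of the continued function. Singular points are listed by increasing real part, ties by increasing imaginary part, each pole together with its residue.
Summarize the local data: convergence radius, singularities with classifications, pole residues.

Denominator factor (k + 5)^3: pole of order 3 at -5, modulus 5.
The radius of convergence is the smallest modulus among the singular points: 5.
At the order-3 pole -5 set g(k) = (k - (-5))^3*f(k) = 25*k/12 - 7/6.
Order-3 pole: residue = g''(a)/2; g''(-5) = 0, so the residue is 0.

Radius of convergence at 0: 5.
At -5: a pole of order 3; residue 0.


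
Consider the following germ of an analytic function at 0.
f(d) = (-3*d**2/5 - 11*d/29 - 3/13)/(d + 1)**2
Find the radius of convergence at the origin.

Denominator factor (d + 1)^2: pole of order 2 at -1, modulus 1.
The radius of convergence is the smallest modulus among the singular points: 1.

The radius of convergence is 1.


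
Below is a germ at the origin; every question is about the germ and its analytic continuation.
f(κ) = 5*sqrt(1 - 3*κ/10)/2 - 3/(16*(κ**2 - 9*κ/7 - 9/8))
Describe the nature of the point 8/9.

Denominator factors: κ**2 - 9*κ/7 - 9/8 = -6703/4536 at κ = 8/9 — none vanishes.
Branch term sqrt(1 - κ/(10/3)): argument at 8/9 is 11/15, nonzero, so 8/9 is not its branch point (a point on a principal cut is still regular for the continued germ).
So the germ continues analytically to 8/9.

The point is a regular point.


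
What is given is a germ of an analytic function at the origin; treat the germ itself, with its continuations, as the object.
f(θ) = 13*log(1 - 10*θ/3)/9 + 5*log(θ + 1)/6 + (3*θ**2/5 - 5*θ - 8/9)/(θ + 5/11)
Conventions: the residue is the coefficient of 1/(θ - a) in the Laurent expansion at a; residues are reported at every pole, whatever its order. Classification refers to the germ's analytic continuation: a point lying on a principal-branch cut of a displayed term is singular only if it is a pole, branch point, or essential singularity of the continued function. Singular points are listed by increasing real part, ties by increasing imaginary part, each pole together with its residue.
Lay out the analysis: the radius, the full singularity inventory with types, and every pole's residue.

Radius of convergence at 0: 3/10.
At -1: a logarithmic branch point.
At -5/11: a pole of order 1; residue 1642/1089.
At 3/10: a logarithmic branch point.

Denominator factor (θ + 5/11): pole of order 1 at -5/11, modulus 5/11.
Branch term (13/9)*log(1 - θ/(3/10)): its argument vanishes at θ = 3/10, a logarithmic branch point, modulus 3/10.
Branch term (5/6)*log(1 - θ/(-1)): its argument vanishes at θ = -1, a logarithmic branch point, modulus 1.
The radius of convergence is the smallest modulus among the singular points: 3/10.
The branch terms are analytic at -5/11 and contribute nothing to the residue; only the rational part matters.
At the order-1 pole -5/11 set g(θ) = (θ - (-5/11))*(rational part) = 3*θ**2/5 - 5*θ - 8/9.
Simple pole: residue = g(a) at a = -5/11, which is 1642/1089.
List the singular points by increasing real part (a conjugate pair: the negative imaginary part first).


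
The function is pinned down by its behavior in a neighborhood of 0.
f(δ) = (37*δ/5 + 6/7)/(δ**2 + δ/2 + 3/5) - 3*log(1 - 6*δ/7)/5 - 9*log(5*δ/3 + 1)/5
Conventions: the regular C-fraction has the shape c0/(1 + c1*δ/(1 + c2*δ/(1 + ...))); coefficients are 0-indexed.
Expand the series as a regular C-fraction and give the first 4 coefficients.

Taylor coefficients (expand at 0): a_0 = 10/7, a_1 = 303/35, a_2 = -13151/1470, a_3 = -355037/30870.
c0 = a_0 = 10/7. Peel one level at a time: if S = 1 + c*δ/S' with S'(0) = 1, then c is the δ-coefficient of S and S' = c*δ/(S - 1).
S_1 = c0/f = 1 + (-303/50)*δ + (564191/13125)*δ^2 + ...; c1 = -303/50.
S_2 = c1*δ/(S_1 - 1) = 1 + (1128382/159075)*δ + (388101223/161951076)*δ^2 + ...; c2 = 1128382/159075.
S_3 = c2*δ/(S_2 - 1) = 1 + (-9702530575/28719578664)*δ + ...; c3 = -9702530575/28719578664.

The regular C-fraction coefficients are [10/7, -303/50, 1128382/159075, -9702530575/28719578664].


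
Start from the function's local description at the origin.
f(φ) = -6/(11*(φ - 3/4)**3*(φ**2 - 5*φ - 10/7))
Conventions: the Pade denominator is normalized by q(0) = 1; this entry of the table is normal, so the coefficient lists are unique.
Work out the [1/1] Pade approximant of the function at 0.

Taylor coefficients needed (expand at 0): a_0 = -448/495, a_1 = -224/495, a_2 = -64624/7425.
Write the denominator as Q(φ) = 1 + q1*φ. Requiring Q*f - P = O(φ^3) with deg P <= 1 kills the coefficients of φ^2..φ^2 in Q*f:
  φ^2: a_2 + q1*a_1 = 0, i.e. -64624/7425 + (-224/495)*q1 = 0.
Solving this linear system: q1 = -577/30.
The numerator is Q*f truncated at degree 1: P0 = a_0 = -448/495; P1 = a_1 + q1*a_0 = 125888/7425.

The Pade approximant has numerator coefficients [-448/495, 125888/7425]; denominator coefficients [1, -577/30].


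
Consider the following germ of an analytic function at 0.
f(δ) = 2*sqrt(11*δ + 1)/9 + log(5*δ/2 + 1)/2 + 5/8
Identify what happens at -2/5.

The point is a logarithmic branch point.

The term (1/2)*log(1 - δ/(-2/5)) has argument 1 - -2/5/(-2/5) = 0 at -2/5: a logarithmic (infinitely-sheeted) branch point; the remaining terms are analytic or single-valued there.


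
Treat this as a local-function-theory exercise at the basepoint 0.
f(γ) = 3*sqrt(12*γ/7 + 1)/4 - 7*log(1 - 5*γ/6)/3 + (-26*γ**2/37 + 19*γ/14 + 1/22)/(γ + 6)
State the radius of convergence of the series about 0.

Denominator factor (γ + 6): pole of order 1 at -6, modulus 6.
Branch term (-7/3)*log(1 - γ/(6/5)): its argument vanishes at γ = 6/5, a logarithmic branch point, modulus 6/5.
Branch term (3/4)*sqrt(1 - γ/(-7/12)): its argument vanishes at γ = -7/12, a square-root branch point, modulus 7/12.
The radius of convergence is the smallest modulus among the singular points: 7/12.

The radius of convergence is 7/12.


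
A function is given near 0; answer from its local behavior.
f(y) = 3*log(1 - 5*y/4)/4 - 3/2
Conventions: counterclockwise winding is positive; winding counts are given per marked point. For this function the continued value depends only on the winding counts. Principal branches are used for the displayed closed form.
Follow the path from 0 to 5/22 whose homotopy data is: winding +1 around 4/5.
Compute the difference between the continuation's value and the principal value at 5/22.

Continued minus principal equals (3/2)*pi*i.

The rational part is single-valued and drops out of the difference; each branch term changes only by its own monodromy.
(3/4)*log(1 - y/(4/5)): each positive loop around 4/5 adds 2*pi*i to the log, so winding +1 contributes (3/4)*(1)*2*pi*i = (3/2)*pi*i.
Summing the contributions at y = 5/22 gives (3/2)*pi*i.


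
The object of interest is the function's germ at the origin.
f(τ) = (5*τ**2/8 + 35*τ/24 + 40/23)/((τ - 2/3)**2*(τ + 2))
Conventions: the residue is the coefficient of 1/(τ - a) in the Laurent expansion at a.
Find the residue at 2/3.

At the order-2 pole 2/3 set g(τ) = (τ - (2/3))^2*f(τ) = (5*τ**2/8 + 35*τ/24 + 40/23)/(τ + 2).
Order-2 pole: residue = g'(a); g'(2/3) = 2585/5888, so the residue is 2585/5888.

The residue is 2585/5888.


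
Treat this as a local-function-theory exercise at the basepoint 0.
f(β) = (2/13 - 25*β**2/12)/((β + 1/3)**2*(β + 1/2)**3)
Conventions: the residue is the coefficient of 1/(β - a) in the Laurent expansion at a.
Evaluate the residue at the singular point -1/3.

The residue is 7824/13.

At the order-2 pole -1/3 set g(β) = (β - (-1/3))^2*f(β) = (2/13 - 25*β**2/12)/(β + 1/2)**3.
Order-2 pole: residue = g'(a); g'(-1/3) = 7824/13, so the residue is 7824/13.


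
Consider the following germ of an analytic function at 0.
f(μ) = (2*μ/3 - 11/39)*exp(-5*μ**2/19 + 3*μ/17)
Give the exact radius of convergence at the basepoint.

The radius of convergence is infinite.

The factor exp(-5*μ**2/19 + 3*μ/17) is entire and contributes no finite singular point.
The polynomial part has no poles.
No finite singular points: the Taylor series at 0 converges everywhere.


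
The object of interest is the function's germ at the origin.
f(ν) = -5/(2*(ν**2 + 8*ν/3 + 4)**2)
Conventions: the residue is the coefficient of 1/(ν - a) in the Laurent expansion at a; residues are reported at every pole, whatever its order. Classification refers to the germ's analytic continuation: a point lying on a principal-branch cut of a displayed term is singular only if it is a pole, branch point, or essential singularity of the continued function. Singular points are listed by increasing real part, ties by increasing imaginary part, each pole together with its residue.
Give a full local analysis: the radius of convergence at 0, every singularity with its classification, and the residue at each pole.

Denominator factor (ν**2 + 8*ν/3 + 4)^2: discriminant -80/9, complex-conjugate roots (-4/3) + ((2/3)*sqrt(5))*i and (-4/3) - ((2/3)*sqrt(5))*i; poles of order 2, moduli 2 and 2.
The radius of convergence is the smallest modulus among the singular points: 2.
The factor ν**2 + 8*ν/3 + 4 splits as (ν - a)(ν - a') with a = (-4/3) - ((2/3)*sqrt(5))*i, a' = (-4/3) + ((2/3)*sqrt(5))*i. At the order-2 pole a set g(ν) = (ν - a)^2*f(ν) = [-5/2] / (ν - a')^2.
Order-2 pole: residue = g'(a); g'((-4/3) - ((2/3)*sqrt(5))*i) = -((27/320)*sqrt(5))*i, so the residue is -((27/320)*sqrt(5))*i.
The factor ν**2 + 8*ν/3 + 4 splits as (ν - a)(ν - a') with a = (-4/3) + ((2/3)*sqrt(5))*i, a' = (-4/3) - ((2/3)*sqrt(5))*i. At the order-2 pole a set g(ν) = (ν - a)^2*f(ν) = [-5/2] / (ν - a')^2.
Order-2 pole: residue = g'(a); g'((-4/3) + ((2/3)*sqrt(5))*i) = ((27/320)*sqrt(5))*i, so the residue is ((27/320)*sqrt(5))*i.
List the singular points by increasing real part (a conjugate pair: the negative imaginary part first).

Radius of convergence at 0: 2.
At (-4/3) - ((2/3)*sqrt(5))*i: a pole of order 2; residue -((27/320)*sqrt(5))*i.
At (-4/3) + ((2/3)*sqrt(5))*i: a pole of order 2; residue ((27/320)*sqrt(5))*i.


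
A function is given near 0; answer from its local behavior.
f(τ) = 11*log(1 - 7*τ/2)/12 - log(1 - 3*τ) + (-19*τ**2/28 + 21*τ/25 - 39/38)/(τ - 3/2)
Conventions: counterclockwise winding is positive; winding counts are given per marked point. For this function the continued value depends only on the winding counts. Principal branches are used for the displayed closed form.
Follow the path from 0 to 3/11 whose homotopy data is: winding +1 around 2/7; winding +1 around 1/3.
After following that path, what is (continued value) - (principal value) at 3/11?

Continued minus principal equals -(1/6)*pi*i.

The rational part is single-valued and drops out of the difference; each branch term changes only by its own monodromy.
(11/12)*log(1 - τ/(2/7)): each positive loop around 2/7 adds 2*pi*i to the log, so winding +1 contributes (11/12)*(1)*2*pi*i = (11/6)*pi*i.
(-1)*log(1 - τ/(1/3)): each positive loop around 1/3 adds 2*pi*i to the log, so winding +1 contributes (-1)*(1)*2*pi*i = -(2)*pi*i.
Summing the contributions at τ = 3/11 gives -(1/6)*pi*i.


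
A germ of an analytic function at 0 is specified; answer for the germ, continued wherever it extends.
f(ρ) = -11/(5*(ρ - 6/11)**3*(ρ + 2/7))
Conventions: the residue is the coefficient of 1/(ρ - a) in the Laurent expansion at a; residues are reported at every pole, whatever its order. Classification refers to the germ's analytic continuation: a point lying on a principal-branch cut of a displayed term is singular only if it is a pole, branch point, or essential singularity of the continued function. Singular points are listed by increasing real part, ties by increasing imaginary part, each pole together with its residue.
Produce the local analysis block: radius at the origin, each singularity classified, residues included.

Radius of convergence at 0: 2/7.
At -2/7: a pole of order 1; residue 5021863/1310720.
At 6/11: a pole of order 3; residue -5021863/1310720.

Denominator factor (ρ - 6/11)^3: pole of order 3 at 6/11, modulus 6/11.
Denominator factor (ρ + 2/7): pole of order 1 at -2/7, modulus 2/7.
The radius of convergence is the smallest modulus among the singular points: 2/7.
At the order-1 pole -2/7 set g(ρ) = (ρ - (-2/7))*f(ρ) = -11/(5*(ρ - 6/11)**3).
Simple pole: residue = g(a) at a = -2/7, which is 5021863/1310720.
At the order-3 pole 6/11 set g(ρ) = (ρ - (6/11))^3*f(ρ) = -11/(5*(ρ + 2/7)).
Order-3 pole: residue = g''(a)/2; g''(6/11) = -5021863/655360, so the residue is -5021863/1310720.
List the singular points by increasing real part (a conjugate pair: the negative imaginary part first).


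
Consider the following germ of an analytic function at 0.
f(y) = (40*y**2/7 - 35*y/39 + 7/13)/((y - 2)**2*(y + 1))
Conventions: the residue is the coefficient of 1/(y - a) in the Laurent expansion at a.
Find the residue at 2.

The residue is 12088/2457.

At the order-2 pole 2 set g(y) = (y - (2))^2*f(y) = (40*y**2/7 - 35*y/39 + 7/13)/(y + 1).
Order-2 pole: residue = g'(a); g'(2) = 12088/2457, so the residue is 12088/2457.


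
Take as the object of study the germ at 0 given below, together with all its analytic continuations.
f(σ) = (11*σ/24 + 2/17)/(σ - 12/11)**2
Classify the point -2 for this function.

The point is a regular point.

Denominator factors: σ - 12/11 = -34/11 at σ = -2 — none vanishes.
So the germ continues analytically to -2.


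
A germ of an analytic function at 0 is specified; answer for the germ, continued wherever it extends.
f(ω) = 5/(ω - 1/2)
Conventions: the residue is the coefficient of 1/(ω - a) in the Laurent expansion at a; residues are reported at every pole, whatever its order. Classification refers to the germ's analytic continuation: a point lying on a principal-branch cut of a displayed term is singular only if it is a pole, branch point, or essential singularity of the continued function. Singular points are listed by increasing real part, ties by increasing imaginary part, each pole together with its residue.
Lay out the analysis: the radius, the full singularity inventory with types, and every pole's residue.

Radius of convergence at 0: 1/2.
At 1/2: a pole of order 1; residue 5.

Denominator factor (ω - 1/2): pole of order 1 at 1/2, modulus 1/2.
The radius of convergence is the smallest modulus among the singular points: 1/2.
At the order-1 pole 1/2 set g(ω) = (ω - (1/2))*f(ω) = 5.
Simple pole: residue = g(a) at a = 1/2, which is 5.


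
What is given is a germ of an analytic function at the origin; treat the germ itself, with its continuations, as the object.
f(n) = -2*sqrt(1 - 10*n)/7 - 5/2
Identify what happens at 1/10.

The term (-2/7)*sqrt(1 - n/(1/10)) has argument 1 - 1/10/(1/10) = 0 at 1/10: a square-root (algebraic, two-sheeted) branch point; the remaining terms are analytic or single-valued there.

The point is an algebraic (square-root) branch point.


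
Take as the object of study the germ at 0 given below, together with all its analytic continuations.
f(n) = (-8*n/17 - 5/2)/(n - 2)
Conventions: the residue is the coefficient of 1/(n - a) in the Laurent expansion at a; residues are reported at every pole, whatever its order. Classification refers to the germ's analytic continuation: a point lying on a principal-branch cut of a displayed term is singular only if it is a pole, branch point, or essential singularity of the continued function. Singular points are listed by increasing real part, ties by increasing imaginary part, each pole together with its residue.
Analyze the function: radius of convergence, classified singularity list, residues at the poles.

Denominator factor (n - 2): pole of order 1 at 2, modulus 2.
The radius of convergence is the smallest modulus among the singular points: 2.
At the order-1 pole 2 set g(n) = (n - (2))*f(n) = -8*n/17 - 5/2.
Simple pole: residue = g(a) at a = 2, which is -117/34.

Radius of convergence at 0: 2.
At 2: a pole of order 1; residue -117/34.


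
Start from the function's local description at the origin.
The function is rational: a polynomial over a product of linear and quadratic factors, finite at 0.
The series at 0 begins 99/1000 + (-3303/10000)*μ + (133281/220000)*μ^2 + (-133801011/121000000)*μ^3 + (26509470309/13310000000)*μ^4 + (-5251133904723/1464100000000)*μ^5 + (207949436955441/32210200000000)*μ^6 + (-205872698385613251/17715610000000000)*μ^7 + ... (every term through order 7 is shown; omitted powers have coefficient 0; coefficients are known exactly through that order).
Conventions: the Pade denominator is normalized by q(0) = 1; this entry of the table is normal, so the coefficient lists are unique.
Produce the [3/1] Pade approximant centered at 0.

The Pade approximant has numerator coefficients [99/1000, -941479197/6194491250, 1350911031/123889825000, -4527605283/309724562500]; denominator coefficients [1, 2945496701/1635345690].

Taylor coefficients needed (read off): a_0 = 99/1000, a_1 = -3303/10000, a_2 = 133281/220000, a_3 = -133801011/121000000, a_4 = 26509470309/13310000000.
Write the denominator as Q(μ) = 1 + q1*μ. Requiring Q*f - P = O(μ^5) with deg P <= 3 kills the coefficients of μ^4..μ^4 in Q*f:
  μ^4: a_4 + q1*a_3 = 0, i.e. 26509470309/13310000000 + (-133801011/121000000)*q1 = 0.
Solving this linear system: q1 = 2945496701/1635345690.
The numerator is Q*f truncated at degree 3: P0 = a_0 = 99/1000; P1 = a_1 + q1*a_0 = -941479197/6194491250; P2 = a_2 + q1*a_1 = 1350911031/123889825000; P3 = a_3 + q1*a_2 = -4527605283/309724562500.


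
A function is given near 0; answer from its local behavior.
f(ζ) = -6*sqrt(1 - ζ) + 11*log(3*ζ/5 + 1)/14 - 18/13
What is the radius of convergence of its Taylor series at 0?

Branch term (-6)*sqrt(1 - ζ/(1)): its argument vanishes at ζ = 1, a square-root branch point, modulus 1.
Branch term (11/14)*log(1 - ζ/(-5/3)): its argument vanishes at ζ = -5/3, a logarithmic branch point, modulus 5/3.
The radius of convergence is the smallest modulus among the singular points: 1.

The radius of convergence is 1.


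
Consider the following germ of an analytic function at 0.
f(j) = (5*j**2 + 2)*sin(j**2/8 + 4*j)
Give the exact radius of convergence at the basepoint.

The radius of convergence is infinite.

The factor sin(j**2/8 + 4*j) is entire and contributes no finite singular point.
The polynomial part has no poles.
No finite singular points: the Taylor series at 0 converges everywhere.


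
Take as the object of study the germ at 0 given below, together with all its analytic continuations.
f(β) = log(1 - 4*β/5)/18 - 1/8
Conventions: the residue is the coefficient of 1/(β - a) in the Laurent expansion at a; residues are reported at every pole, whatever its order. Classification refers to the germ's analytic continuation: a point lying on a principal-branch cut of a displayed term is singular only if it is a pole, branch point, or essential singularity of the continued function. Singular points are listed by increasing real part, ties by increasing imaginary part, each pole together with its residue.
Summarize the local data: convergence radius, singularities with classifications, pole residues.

Radius of convergence at 0: 5/4.
At 5/4: a logarithmic branch point.

Branch term (1/18)*log(1 - β/(5/4)): its argument vanishes at β = 5/4, a logarithmic branch point, modulus 5/4.
The radius of convergence is the smallest modulus among the singular points: 5/4.


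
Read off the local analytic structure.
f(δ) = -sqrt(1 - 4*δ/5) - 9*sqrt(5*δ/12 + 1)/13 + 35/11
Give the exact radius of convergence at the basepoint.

The radius of convergence is 5/4.

Branch term (-1)*sqrt(1 - δ/(5/4)): its argument vanishes at δ = 5/4, a square-root branch point, modulus 5/4.
Branch term (-9/13)*sqrt(1 - δ/(-12/5)): its argument vanishes at δ = -12/5, a square-root branch point, modulus 12/5.
The radius of convergence is the smallest modulus among the singular points: 5/4.


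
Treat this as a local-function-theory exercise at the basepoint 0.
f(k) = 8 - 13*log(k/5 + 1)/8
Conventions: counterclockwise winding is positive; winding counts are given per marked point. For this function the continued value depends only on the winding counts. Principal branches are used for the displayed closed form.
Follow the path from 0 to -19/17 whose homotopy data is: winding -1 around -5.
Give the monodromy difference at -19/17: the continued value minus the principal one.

The rational part is single-valued and drops out of the difference; each branch term changes only by its own monodromy.
(-13/8)*log(1 - k/(-5)): each positive loop around -5 adds 2*pi*i to the log, so winding -1 contributes (-13/8)*(-1)*2*pi*i = (13/4)*pi*i.
Summing the contributions at k = -19/17 gives (13/4)*pi*i.

Continued minus principal equals (13/4)*pi*i.


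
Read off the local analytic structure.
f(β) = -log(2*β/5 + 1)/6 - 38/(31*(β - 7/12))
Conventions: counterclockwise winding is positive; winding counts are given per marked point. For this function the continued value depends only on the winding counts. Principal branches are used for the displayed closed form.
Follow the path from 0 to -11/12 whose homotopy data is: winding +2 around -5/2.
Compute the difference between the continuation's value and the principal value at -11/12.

Continued minus principal equals -(2/3)*pi*i.

The rational part is single-valued and drops out of the difference; each branch term changes only by its own monodromy.
(-1/6)*log(1 - β/(-5/2)): each positive loop around -5/2 adds 2*pi*i to the log, so winding +2 contributes (-1/6)*(2)*2*pi*i = -(2/3)*pi*i.
Summing the contributions at β = -11/12 gives -(2/3)*pi*i.


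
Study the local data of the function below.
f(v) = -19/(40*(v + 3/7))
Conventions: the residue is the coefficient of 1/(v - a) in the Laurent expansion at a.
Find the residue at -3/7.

The residue is -19/40.

At the order-1 pole -3/7 set g(v) = (v - (-3/7))*f(v) = -19/40.
Simple pole: residue = g(a) at a = -3/7, which is -19/40.


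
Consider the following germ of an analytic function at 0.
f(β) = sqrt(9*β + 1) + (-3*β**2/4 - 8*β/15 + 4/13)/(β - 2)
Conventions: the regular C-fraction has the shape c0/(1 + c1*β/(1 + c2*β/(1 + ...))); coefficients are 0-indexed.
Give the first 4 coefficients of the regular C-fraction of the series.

The regular C-fraction coefficients are [11/13, -1829/330, 2293928/301785, 938661075/1290952096].

Taylor coefficients (expand at 0): a_0 = 11/13, a_1 = 1829/390, a_2 = -7531/780, a_3 = 17861/390.
c0 = a_0 = 11/13. Peel one level at a time: if S = 1 + c*β/S' with S'(0) = 1, then c is the β-coefficient of S and S' = c*β/(S - 1).
S_1 = c0/f = 1 + (-1829/330)*β + (1146964/27225)*β^2 + ...; c1 = -1829/330.
S_2 = c1*β/(S_1 - 1) = 1 + (2293928/301785)*β + (-73955115/13380964)*β^2 + ...; c2 = 2293928/301785.
S_3 = c2*β/(S_2 - 1) = 1 + (938661075/1290952096)*β + ...; c3 = 938661075/1290952096.


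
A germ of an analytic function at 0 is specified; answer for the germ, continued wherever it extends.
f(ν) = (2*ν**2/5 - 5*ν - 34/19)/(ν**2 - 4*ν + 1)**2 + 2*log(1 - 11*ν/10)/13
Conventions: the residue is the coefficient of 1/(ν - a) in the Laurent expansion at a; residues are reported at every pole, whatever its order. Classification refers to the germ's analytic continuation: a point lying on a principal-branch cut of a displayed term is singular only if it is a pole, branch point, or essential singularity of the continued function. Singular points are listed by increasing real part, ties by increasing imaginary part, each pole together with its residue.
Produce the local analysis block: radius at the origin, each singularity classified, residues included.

Denominator factor (ν**2 - 4*ν + 1)^2: discriminant 12, real irrational roots 2 + sqrt(3) and 2 - sqrt(3); poles of order 2, moduli 2 + sqrt(3) and 2 - sqrt(3).
Branch term (2/13)*log(1 - ν/(10/11)): its argument vanishes at ν = 10/11, a logarithmic branch point, modulus 10/11.
The radius of convergence is the smallest modulus among the singular points: 2 - sqrt(3).
The branch term is analytic at 2 - sqrt(3) and contributes nothing to the residue; only the rational part matters.
The factor ν**2 - 4*ν + 1 splits as (ν - a)(ν - a') with a = 2 - sqrt(3), a' = 2 + sqrt(3). At the order-2 pole a set g(ν) = (ν - a)^2*(rational part) = [2*ν**2/5 - 5*ν - 34/19] / (ν - a')^2.
Order-2 pole: residue = g'(a); g'(2 - sqrt(3)) = -(541/1710)*sqrt(3), so the residue is -(541/1710)*sqrt(3).
The branch term is analytic at 2 + sqrt(3) and contributes nothing to the residue; only the rational part matters.
The factor ν**2 - 4*ν + 1 splits as (ν - a)(ν - a') with a = 2 + sqrt(3), a' = 2 - sqrt(3). At the order-2 pole a set g(ν) = (ν - a)^2*(rational part) = [2*ν**2/5 - 5*ν - 34/19] / (ν - a')^2.
Order-2 pole: residue = g'(a); g'(2 + sqrt(3)) = (541/1710)*sqrt(3), so the residue is (541/1710)*sqrt(3).
List the singular points by increasing real part (a conjugate pair: the negative imaginary part first).

Radius of convergence at 0: 2 - sqrt(3).
At 2 - sqrt(3): a pole of order 2; residue -(541/1710)*sqrt(3).
At 10/11: a logarithmic branch point.
At 2 + sqrt(3): a pole of order 2; residue (541/1710)*sqrt(3).


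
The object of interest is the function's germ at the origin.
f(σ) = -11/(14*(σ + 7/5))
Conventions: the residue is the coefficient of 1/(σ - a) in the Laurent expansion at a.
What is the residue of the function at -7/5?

At the order-1 pole -7/5 set g(σ) = (σ - (-7/5))*f(σ) = -11/14.
Simple pole: residue = g(a) at a = -7/5, which is -11/14.

The residue is -11/14.


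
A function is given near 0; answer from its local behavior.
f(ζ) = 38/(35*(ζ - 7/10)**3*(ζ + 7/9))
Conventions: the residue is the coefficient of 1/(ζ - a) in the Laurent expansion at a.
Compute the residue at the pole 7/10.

The residue is 291600/866761.

At the order-3 pole 7/10 set g(ζ) = (ζ - (7/10))^3*f(ζ) = 38/(35*(ζ + 7/9)).
Order-3 pole: residue = g''(a)/2; g''(7/10) = 583200/866761, so the residue is 291600/866761.


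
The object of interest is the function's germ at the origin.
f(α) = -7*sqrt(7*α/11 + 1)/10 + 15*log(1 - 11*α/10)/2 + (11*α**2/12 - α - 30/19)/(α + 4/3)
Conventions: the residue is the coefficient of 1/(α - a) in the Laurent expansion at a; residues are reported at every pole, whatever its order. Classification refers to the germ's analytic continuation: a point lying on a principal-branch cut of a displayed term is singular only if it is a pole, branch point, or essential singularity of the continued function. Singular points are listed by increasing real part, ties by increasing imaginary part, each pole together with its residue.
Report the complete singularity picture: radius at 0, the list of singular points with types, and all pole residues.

Radius of convergence at 0: 10/11.
At -11/7: an algebraic (square-root) branch point.
At -4/3: a pole of order 1; residue 710/513.
At 10/11: a logarithmic branch point.

Denominator factor (α + 4/3): pole of order 1 at -4/3, modulus 4/3.
Branch term (15/2)*log(1 - α/(10/11)): its argument vanishes at α = 10/11, a logarithmic branch point, modulus 10/11.
Branch term (-7/10)*sqrt(1 - α/(-11/7)): its argument vanishes at α = -11/7, a square-root branch point, modulus 11/7.
The radius of convergence is the smallest modulus among the singular points: 10/11.
The branch terms are analytic at -4/3 and contribute nothing to the residue; only the rational part matters.
At the order-1 pole -4/3 set g(α) = (α - (-4/3))*(rational part) = 11*α**2/12 - α - 30/19.
Simple pole: residue = g(a) at a = -4/3, which is 710/513.
List the singular points by increasing real part (a conjugate pair: the negative imaginary part first).


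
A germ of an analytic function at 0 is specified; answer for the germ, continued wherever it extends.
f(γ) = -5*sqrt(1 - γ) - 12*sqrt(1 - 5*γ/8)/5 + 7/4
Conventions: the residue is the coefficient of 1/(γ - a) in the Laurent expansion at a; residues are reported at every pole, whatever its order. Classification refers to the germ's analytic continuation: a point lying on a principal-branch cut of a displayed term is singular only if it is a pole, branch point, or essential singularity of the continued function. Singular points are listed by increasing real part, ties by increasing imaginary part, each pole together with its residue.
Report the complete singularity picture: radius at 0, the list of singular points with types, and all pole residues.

Branch term (-12/5)*sqrt(1 - γ/(8/5)): its argument vanishes at γ = 8/5, a square-root branch point, modulus 8/5.
Branch term (-5)*sqrt(1 - γ/(1)): its argument vanishes at γ = 1, a square-root branch point, modulus 1.
The radius of convergence is the smallest modulus among the singular points: 1.
List the singular points by increasing real part (a conjugate pair: the negative imaginary part first).

Radius of convergence at 0: 1.
At 1: an algebraic (square-root) branch point.
At 8/5: an algebraic (square-root) branch point.


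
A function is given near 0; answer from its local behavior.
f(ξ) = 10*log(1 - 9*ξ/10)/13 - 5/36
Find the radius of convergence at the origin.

Branch term (10/13)*log(1 - ξ/(10/9)): its argument vanishes at ξ = 10/9, a logarithmic branch point, modulus 10/9.
The radius of convergence is the smallest modulus among the singular points: 10/9.

The radius of convergence is 10/9.


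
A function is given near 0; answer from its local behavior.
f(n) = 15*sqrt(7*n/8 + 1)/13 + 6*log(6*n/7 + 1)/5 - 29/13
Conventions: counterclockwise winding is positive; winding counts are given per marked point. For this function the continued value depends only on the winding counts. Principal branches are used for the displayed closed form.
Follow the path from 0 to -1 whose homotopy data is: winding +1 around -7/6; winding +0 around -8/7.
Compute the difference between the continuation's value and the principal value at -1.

The rational part is single-valued and drops out of the difference; each branch term changes only by its own monodromy.
(6/5)*log(1 - n/(-7/6)): each positive loop around -7/6 adds 2*pi*i to the log, so winding +1 contributes (6/5)*(1)*2*pi*i = (12/5)*pi*i.
(15/13)*sqrt(1 - n/(-8/7)): winding +0 is even, the square root returns to the same sheet, contribution 0.
Summing the contributions at n = -1 gives (12/5)*pi*i.

Continued minus principal equals (12/5)*pi*i.


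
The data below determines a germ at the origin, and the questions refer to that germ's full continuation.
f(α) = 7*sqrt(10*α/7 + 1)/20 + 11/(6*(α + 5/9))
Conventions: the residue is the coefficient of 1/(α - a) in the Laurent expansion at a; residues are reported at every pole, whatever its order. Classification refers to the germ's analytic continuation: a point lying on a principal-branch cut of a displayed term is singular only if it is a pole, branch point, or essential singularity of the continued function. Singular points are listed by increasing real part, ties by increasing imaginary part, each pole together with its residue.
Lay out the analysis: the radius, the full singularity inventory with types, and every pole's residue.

Radius of convergence at 0: 5/9.
At -7/10: an algebraic (square-root) branch point.
At -5/9: a pole of order 1; residue 11/6.

Denominator factor (α + 5/9): pole of order 1 at -5/9, modulus 5/9.
Branch term (7/20)*sqrt(1 - α/(-7/10)): its argument vanishes at α = -7/10, a square-root branch point, modulus 7/10.
The radius of convergence is the smallest modulus among the singular points: 5/9.
The branch term is analytic at -5/9 and contributes nothing to the residue; only the rational part matters.
At the order-1 pole -5/9 set g(α) = (α - (-5/9))*(rational part) = 11/6.
Simple pole: residue = g(a) at a = -5/9, which is 11/6.
List the singular points by increasing real part (a conjugate pair: the negative imaginary part first).


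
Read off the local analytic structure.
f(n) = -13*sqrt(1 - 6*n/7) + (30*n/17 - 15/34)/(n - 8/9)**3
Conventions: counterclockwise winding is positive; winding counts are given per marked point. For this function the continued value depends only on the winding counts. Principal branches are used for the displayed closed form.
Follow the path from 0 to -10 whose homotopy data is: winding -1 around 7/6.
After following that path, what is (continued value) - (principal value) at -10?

Continued minus principal equals (26/7)*sqrt(469).

The rational part is single-valued and drops out of the difference; each branch term changes only by its own monodromy.
(-13)*sqrt(1 - n/(7/6)): winding -1 is odd, the square root flips sign, contributing -2*(-13)*sqrt(1 - (-10)/(7/6)) = -2*(-13)*sqrt(67/7) = (26/7)*sqrt(469).
Summing the contributions at n = -10 gives (26/7)*sqrt(469).


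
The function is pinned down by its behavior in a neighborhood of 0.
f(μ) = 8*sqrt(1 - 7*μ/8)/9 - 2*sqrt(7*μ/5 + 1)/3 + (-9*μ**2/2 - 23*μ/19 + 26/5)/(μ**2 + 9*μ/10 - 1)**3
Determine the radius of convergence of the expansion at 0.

The radius of convergence is -9/20 + (1/20)*sqrt(481).

Denominator factor (μ**2 + 9*μ/10 - 1)^3: discriminant 481/100, real irrational roots -9/20 + (1/20)*sqrt(481) and -9/20 - (1/20)*sqrt(481); poles of order 3, moduli -9/20 + (1/20)*sqrt(481) and 9/20 + (1/20)*sqrt(481).
Branch term (-2/3)*sqrt(1 - μ/(-5/7)): its argument vanishes at μ = -5/7, a square-root branch point, modulus 5/7.
Branch term (8/9)*sqrt(1 - μ/(8/7)): its argument vanishes at μ = 8/7, a square-root branch point, modulus 8/7.
The radius of convergence is the smallest modulus among the singular points: -9/20 + (1/20)*sqrt(481).


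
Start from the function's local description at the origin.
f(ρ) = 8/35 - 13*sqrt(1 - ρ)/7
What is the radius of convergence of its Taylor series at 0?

The radius of convergence is 1.

Branch term (-13/7)*sqrt(1 - ρ/(1)): its argument vanishes at ρ = 1, a square-root branch point, modulus 1.
The radius of convergence is the smallest modulus among the singular points: 1.


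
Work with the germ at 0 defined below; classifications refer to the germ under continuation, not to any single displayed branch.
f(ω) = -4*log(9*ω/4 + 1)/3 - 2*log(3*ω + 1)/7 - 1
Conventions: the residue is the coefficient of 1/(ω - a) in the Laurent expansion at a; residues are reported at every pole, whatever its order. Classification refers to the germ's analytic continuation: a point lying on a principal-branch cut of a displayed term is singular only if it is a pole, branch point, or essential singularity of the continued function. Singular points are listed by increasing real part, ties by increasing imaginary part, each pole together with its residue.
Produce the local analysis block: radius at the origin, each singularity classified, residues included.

Radius of convergence at 0: 1/3.
At -4/9: a logarithmic branch point.
At -1/3: a logarithmic branch point.

Branch term (-4/3)*log(1 - ω/(-4/9)): its argument vanishes at ω = -4/9, a logarithmic branch point, modulus 4/9.
Branch term (-2/7)*log(1 - ω/(-1/3)): its argument vanishes at ω = -1/3, a logarithmic branch point, modulus 1/3.
The radius of convergence is the smallest modulus among the singular points: 1/3.
List the singular points by increasing real part (a conjugate pair: the negative imaginary part first).
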